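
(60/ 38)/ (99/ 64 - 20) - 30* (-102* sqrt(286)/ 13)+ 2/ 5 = 35278/ 112195+ 3060* sqrt(286)/ 13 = 3981.03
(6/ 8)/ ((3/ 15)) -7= -13/ 4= -3.25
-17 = -17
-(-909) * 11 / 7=1428.43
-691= -691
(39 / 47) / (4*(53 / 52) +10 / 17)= 0.18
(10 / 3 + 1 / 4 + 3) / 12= 79 / 144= 0.55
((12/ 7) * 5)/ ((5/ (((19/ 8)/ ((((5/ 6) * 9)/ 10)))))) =38/ 7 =5.43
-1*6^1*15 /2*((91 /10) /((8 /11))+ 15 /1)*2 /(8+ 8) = -19809 /128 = -154.76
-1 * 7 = -7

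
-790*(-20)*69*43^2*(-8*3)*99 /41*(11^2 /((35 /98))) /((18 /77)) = -6941465138583360 /41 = -169304027770325.85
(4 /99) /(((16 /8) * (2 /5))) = 5 /99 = 0.05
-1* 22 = -22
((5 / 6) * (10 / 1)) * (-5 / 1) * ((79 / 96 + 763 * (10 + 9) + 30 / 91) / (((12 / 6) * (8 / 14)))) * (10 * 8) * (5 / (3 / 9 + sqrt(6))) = 395799565625 / 33072- 395799565625 * sqrt(6) / 11024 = -75977302.94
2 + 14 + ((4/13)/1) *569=191.08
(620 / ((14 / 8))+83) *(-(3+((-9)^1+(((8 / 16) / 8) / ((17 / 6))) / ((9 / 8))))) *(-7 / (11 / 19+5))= -3281.26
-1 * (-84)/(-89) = -84/89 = -0.94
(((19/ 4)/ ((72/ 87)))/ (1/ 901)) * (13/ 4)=6453863/ 384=16806.93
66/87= 22/29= 0.76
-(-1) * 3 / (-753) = -1 / 251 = -0.00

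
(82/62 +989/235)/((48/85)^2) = 29112415/1678464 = 17.34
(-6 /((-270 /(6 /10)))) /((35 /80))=16 /525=0.03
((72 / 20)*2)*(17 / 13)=612 / 65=9.42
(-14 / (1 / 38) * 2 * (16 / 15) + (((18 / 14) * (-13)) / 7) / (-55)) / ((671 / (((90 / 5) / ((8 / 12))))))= -45.67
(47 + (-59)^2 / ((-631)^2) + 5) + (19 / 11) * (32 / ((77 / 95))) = 40537330851 / 337242367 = 120.20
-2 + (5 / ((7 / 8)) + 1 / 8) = 3.84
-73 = -73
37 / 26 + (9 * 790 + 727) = 203799 / 26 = 7838.42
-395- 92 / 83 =-32877 / 83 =-396.11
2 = 2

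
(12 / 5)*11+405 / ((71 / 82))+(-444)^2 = 70158702 / 355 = 197630.15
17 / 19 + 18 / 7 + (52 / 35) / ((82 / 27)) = 107843 / 27265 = 3.96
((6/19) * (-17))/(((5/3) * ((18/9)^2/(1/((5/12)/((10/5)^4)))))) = -14688/475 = -30.92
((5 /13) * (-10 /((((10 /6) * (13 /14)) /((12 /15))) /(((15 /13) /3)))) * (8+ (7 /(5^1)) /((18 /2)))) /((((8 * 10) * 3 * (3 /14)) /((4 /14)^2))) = -2936 /296595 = -0.01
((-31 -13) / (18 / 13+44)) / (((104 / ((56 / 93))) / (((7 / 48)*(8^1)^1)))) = -539 / 82305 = -0.01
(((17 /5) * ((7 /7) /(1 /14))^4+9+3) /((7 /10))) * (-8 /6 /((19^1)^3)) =-5225056 /144039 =-36.28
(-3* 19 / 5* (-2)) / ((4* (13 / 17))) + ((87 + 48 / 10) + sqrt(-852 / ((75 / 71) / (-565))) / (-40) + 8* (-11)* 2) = -9977 / 130 - 71* sqrt(565) / 100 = -93.62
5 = 5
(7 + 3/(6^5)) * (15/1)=90725/864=105.01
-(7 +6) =-13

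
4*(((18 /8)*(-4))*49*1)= -1764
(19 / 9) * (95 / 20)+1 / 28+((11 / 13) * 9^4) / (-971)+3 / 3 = 5.35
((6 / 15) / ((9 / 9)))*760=304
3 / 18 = 0.17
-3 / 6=-1 / 2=-0.50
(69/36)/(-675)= -23/8100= -0.00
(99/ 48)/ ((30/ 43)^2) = 20339/ 4800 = 4.24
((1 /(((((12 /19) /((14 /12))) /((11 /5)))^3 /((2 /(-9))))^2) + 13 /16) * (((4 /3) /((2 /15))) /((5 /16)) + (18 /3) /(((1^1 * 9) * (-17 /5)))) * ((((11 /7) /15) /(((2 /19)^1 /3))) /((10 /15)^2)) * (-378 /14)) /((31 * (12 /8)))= -53808985027286953934261 /1942778234880000000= -27696.93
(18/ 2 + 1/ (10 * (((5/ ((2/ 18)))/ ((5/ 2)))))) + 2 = 1981/ 180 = 11.01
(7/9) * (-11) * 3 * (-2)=154/3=51.33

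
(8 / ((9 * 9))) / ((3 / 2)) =16 / 243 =0.07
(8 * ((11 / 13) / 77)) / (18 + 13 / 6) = 48 / 11011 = 0.00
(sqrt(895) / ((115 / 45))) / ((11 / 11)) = 9 *sqrt(895) / 23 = 11.71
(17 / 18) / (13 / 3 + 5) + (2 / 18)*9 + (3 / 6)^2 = 227 / 168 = 1.35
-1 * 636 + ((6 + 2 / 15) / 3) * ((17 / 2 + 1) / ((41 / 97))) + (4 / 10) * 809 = -98320 / 369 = -266.45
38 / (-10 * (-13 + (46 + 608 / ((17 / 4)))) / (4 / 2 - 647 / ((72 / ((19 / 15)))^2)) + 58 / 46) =-1356104518 / 34865355397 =-0.04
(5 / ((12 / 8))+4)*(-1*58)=-425.33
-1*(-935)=935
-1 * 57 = -57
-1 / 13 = -0.08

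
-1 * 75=-75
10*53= 530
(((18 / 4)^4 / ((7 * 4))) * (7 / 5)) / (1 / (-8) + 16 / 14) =15309 / 760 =20.14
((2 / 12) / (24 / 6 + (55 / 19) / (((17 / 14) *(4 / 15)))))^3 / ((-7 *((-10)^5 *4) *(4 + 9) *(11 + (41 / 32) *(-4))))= 33698267 / 3372376035128332050000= 0.00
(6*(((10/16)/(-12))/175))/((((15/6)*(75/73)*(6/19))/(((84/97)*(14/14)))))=-1387/727500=-0.00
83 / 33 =2.52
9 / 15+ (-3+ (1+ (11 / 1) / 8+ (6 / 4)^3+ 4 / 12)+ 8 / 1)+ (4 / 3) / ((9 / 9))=781 / 60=13.02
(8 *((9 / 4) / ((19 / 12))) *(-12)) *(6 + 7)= -33696 / 19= -1773.47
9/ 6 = 3/ 2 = 1.50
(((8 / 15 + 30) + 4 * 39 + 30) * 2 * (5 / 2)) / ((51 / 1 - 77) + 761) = 464 / 315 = 1.47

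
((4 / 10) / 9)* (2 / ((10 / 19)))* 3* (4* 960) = 9728 / 5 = 1945.60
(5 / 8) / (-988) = -5 / 7904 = -0.00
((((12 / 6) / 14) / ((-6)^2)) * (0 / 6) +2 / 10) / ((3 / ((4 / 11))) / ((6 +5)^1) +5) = 4 / 115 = 0.03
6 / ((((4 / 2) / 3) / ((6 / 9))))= 6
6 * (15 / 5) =18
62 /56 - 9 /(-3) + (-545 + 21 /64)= -242173 /448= -540.56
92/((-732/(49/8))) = -1127/1464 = -0.77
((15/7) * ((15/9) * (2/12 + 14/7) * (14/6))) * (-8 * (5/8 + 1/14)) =-4225/42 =-100.60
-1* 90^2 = -8100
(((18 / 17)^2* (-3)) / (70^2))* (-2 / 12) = 81 / 708050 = 0.00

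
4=4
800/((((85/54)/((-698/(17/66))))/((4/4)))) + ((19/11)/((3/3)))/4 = -17513205389/12716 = -1377257.42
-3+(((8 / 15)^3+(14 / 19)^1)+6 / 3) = -7147 / 64125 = -0.11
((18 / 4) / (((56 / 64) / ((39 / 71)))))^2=1971216 / 247009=7.98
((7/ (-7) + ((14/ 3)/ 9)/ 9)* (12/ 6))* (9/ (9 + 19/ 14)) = -6412/ 3915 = -1.64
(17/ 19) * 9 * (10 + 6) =2448/ 19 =128.84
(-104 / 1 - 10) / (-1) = 114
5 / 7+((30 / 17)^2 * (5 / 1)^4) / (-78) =-637465 / 26299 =-24.24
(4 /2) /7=2 /7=0.29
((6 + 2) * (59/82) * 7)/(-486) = -826/9963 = -0.08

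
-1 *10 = -10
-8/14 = -4/7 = -0.57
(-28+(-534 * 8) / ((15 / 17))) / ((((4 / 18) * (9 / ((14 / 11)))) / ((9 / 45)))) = -619.77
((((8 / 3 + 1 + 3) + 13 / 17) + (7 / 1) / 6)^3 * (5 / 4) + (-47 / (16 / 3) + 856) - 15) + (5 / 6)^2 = 6908074595 / 4244832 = 1627.41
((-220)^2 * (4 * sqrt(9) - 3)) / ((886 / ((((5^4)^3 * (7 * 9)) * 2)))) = 6699902343750000 / 443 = 15123933055869.07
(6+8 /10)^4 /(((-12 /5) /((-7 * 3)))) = 2338588 /125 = 18708.70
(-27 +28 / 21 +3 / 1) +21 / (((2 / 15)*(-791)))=-22.87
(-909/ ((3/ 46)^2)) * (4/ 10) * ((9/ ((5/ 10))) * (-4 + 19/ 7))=69243984/ 35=1978399.54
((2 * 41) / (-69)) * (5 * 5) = -2050 / 69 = -29.71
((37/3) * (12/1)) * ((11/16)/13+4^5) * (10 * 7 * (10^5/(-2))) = -6895972125000/13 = -530459394230.77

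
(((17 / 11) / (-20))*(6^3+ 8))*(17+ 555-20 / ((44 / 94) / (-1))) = -6437424 / 605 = -10640.37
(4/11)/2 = 2/11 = 0.18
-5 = -5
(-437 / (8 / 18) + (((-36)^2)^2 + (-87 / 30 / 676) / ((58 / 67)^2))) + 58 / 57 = 75030094688087 / 44697120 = 1678633.76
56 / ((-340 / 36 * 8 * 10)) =-0.07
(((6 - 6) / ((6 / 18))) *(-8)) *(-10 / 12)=0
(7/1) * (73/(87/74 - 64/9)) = -340326/3953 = -86.09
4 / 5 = 0.80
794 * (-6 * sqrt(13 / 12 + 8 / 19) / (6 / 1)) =-2779 * sqrt(399) / 57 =-973.87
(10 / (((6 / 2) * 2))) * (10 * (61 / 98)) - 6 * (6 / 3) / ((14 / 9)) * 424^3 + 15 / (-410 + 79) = -28611367155926 / 48657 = -588021603.39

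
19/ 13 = 1.46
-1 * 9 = -9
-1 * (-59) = 59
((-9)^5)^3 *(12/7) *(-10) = 24706935851357880/7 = 3529562264479697.14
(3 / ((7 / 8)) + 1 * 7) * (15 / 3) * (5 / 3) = 1825 / 21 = 86.90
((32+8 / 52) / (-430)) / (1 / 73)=-15257 / 2795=-5.46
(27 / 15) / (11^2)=9 / 605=0.01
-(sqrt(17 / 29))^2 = -17 / 29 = -0.59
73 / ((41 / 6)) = 438 / 41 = 10.68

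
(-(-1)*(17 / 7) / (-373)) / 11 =-17 / 28721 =-0.00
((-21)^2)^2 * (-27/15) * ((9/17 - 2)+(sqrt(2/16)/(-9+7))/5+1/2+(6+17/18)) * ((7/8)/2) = -622144719/680+12252303 * sqrt(2)/3200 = -909503.90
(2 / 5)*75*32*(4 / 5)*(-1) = -768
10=10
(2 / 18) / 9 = 1 / 81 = 0.01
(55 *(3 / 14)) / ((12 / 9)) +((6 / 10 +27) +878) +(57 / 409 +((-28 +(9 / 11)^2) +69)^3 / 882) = 996.61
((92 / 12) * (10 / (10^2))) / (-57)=-23 / 1710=-0.01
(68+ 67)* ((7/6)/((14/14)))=315/2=157.50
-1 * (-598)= 598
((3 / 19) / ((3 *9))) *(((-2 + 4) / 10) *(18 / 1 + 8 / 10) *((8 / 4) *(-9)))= -188 / 475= -0.40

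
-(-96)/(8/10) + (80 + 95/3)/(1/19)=6725/3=2241.67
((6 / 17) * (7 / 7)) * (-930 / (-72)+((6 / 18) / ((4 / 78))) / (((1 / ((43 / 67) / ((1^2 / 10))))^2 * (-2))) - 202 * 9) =-104447329 / 152626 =-684.34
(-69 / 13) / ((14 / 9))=-621 / 182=-3.41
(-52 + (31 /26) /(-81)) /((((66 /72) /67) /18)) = -29357524 /429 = -68432.46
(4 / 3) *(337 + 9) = 461.33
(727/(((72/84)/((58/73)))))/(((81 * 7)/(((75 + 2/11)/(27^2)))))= 17435641/142249041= 0.12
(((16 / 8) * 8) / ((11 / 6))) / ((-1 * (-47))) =96 / 517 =0.19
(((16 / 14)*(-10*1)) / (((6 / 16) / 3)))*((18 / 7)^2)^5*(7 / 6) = -380849837506560 / 282475249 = -1348259.14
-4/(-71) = 4/71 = 0.06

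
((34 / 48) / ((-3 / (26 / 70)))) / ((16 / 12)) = -221 / 3360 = -0.07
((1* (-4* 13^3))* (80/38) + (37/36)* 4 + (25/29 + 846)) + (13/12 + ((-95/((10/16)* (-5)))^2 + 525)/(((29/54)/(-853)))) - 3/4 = -287549541133/123975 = -2319415.54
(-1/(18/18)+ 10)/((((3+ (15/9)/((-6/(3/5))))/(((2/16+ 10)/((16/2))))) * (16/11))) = 24057/8704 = 2.76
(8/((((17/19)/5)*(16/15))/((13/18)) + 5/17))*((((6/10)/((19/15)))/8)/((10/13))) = 1.10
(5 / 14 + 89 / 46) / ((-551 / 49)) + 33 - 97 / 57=1182179 / 38019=31.09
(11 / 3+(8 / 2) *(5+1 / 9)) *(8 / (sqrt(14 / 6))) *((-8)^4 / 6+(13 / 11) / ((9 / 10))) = 16793072 *sqrt(21) / 891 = 86369.84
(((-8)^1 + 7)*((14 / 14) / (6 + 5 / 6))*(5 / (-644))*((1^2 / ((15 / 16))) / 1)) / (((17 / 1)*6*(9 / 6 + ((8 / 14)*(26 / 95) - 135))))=-760 / 8529149271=-0.00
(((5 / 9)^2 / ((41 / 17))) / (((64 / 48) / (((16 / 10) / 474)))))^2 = 7225 / 68832244881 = 0.00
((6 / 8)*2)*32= 48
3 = 3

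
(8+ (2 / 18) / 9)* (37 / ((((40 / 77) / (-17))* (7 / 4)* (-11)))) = 408221 / 810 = 503.98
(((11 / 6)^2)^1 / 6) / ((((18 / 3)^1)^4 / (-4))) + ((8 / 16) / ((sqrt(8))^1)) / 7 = -121 / 69984 + sqrt(2) / 56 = 0.02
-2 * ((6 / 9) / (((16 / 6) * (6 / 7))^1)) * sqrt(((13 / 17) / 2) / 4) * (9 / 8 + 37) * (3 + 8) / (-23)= 23485 * sqrt(442) / 150144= 3.29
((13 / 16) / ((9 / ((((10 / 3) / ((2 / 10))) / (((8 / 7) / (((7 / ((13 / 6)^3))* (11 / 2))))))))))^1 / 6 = 13475 / 16224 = 0.83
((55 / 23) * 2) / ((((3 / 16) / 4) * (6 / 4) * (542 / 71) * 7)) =499840 / 392679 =1.27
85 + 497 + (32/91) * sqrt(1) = 52994/91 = 582.35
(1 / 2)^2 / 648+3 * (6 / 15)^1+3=54437 / 12960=4.20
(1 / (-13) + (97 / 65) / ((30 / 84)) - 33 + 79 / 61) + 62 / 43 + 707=580397784 / 852475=680.84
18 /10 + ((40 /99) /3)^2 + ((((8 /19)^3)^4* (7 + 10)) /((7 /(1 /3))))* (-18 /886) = 5503700329361799195170821 /3027107754765037967537745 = 1.82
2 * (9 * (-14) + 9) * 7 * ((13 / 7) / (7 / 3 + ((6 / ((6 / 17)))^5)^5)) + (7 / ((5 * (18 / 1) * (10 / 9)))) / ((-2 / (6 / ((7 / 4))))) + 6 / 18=138495057896361657094549679443199 / 649195583889195267630701623994175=0.21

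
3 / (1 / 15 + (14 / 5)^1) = 45 / 43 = 1.05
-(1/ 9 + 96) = -865/ 9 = -96.11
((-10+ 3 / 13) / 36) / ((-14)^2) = -127 / 91728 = -0.00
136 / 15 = 9.07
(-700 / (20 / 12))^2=176400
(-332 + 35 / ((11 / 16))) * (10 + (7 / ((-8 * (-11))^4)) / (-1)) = -463564507869 / 164916224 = -2810.91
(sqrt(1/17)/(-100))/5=-sqrt(17)/8500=-0.00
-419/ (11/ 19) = -7961/ 11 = -723.73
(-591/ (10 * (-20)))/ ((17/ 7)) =4137/ 3400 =1.22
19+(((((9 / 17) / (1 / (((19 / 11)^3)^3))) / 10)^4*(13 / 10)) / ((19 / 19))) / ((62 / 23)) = 21574307944574085151966994764842824072342904635457659 / 16007519542872526985065259485979017351417302200000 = 1347.76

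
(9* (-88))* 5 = -3960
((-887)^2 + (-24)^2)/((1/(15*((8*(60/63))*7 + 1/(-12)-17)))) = 1712475375/4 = 428118843.75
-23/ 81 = -0.28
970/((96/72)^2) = 4365/8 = 545.62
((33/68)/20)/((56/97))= 3201/76160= 0.04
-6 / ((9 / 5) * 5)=-2 / 3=-0.67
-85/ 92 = -0.92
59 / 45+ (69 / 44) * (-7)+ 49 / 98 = -18149 / 1980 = -9.17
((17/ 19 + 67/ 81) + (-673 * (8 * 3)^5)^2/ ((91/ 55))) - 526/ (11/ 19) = 26738469208439416996725824/ 1540539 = 17356567544501902903.29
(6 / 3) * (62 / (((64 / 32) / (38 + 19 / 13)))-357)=22524 / 13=1732.62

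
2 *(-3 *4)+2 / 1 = -22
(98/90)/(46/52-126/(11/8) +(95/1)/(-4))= -28028/2947275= -0.01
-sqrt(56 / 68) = -sqrt(238) / 17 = -0.91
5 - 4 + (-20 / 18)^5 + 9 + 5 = 785735 / 59049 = 13.31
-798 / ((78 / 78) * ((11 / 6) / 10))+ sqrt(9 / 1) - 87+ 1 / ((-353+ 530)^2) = -1528980505 / 344619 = -4436.73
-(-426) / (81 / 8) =1136 / 27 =42.07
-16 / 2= -8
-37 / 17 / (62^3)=-37 / 4051576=-0.00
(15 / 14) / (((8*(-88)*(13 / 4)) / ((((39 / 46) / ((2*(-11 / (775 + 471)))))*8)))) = 4005 / 22264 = 0.18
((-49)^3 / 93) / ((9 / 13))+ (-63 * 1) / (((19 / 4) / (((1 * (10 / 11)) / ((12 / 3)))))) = -320179643 / 174933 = -1830.30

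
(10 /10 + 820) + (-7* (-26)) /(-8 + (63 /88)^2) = 46194635 /57983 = 796.69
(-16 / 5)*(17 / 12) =-68 / 15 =-4.53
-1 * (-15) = 15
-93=-93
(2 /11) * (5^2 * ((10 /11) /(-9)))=-500 /1089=-0.46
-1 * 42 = -42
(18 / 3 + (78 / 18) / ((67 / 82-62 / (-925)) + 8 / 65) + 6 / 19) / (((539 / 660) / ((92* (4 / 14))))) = 341.77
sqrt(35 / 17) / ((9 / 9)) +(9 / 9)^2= 1 +sqrt(595) / 17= 2.43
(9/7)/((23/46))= 18/7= 2.57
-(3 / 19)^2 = -9 / 361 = -0.02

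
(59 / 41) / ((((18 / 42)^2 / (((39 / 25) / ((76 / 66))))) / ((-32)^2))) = 211667456 / 19475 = 10868.68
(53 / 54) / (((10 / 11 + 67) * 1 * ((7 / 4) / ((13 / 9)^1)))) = 0.01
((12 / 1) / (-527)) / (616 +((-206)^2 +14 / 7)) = -6 / 11344729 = -0.00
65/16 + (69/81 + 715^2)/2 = 110426539/432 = 255616.99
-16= -16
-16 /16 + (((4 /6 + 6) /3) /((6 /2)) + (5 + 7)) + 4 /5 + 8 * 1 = 2773 /135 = 20.54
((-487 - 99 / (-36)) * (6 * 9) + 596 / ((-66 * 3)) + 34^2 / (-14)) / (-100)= 36361823 / 138600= 262.35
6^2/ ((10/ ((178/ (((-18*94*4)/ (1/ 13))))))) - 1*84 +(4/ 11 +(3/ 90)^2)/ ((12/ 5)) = -1217357651/ 14517360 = -83.86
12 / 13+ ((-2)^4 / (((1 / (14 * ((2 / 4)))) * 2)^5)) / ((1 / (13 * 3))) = 8521173 / 26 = 327737.42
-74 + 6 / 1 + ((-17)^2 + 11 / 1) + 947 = 1179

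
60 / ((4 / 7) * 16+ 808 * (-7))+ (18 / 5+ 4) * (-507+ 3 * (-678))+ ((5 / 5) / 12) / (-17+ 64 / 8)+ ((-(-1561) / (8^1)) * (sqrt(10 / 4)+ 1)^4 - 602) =-4103556797 / 263520+ 10927 * sqrt(10) / 8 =-11252.81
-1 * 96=-96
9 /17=0.53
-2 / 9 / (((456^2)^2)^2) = -1 / 8412619669046896361472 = -0.00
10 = 10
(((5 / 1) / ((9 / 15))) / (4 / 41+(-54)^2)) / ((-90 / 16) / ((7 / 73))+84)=205 / 1817739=0.00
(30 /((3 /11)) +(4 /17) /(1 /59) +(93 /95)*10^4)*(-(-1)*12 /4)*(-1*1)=-9606042 /323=-29740.07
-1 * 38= -38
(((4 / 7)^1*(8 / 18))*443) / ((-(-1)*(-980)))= -1772 / 15435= -0.11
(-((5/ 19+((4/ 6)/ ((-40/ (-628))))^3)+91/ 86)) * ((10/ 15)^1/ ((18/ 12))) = -12661383574/ 24816375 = -510.20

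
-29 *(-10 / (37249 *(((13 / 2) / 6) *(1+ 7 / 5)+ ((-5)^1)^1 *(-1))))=725 / 707731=0.00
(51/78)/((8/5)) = 85/208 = 0.41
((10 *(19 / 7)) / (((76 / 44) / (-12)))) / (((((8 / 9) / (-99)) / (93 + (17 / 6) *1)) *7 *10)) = 5635575 / 196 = 28752.93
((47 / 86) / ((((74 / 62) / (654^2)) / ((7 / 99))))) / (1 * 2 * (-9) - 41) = -242348638 / 1032559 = -234.71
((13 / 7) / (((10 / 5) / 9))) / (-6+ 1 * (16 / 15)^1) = -1755 / 1036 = -1.69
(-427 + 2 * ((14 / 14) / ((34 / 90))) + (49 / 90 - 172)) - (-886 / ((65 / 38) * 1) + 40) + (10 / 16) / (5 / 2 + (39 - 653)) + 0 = -5604258883 / 48650940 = -115.19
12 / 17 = 0.71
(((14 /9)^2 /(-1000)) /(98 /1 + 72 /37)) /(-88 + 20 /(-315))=12691 /46162134000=0.00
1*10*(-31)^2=9610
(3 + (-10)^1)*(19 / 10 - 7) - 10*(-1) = 457 / 10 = 45.70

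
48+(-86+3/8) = -301/8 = -37.62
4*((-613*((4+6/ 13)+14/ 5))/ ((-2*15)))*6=1157344/ 325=3561.06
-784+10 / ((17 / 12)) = -776.94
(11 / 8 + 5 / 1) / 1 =51 / 8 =6.38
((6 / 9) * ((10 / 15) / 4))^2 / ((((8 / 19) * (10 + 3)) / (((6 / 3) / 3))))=19 / 12636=0.00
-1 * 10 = -10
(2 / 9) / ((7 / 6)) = 4 / 21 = 0.19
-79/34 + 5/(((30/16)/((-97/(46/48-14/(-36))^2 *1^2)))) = -477679/3298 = -144.84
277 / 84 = 3.30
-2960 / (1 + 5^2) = -1480 / 13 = -113.85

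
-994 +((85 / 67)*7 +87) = -60174 / 67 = -898.12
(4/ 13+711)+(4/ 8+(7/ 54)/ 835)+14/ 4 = 419292001/ 586170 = 715.31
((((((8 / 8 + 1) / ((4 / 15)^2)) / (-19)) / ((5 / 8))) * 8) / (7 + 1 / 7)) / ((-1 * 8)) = 63 / 190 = 0.33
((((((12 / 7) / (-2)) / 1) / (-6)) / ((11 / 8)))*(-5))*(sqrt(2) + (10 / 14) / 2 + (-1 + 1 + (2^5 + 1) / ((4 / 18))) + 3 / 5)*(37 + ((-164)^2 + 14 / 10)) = -5635753856 / 2695 - 1077376*sqrt(2) / 77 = -2110976.34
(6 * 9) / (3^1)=18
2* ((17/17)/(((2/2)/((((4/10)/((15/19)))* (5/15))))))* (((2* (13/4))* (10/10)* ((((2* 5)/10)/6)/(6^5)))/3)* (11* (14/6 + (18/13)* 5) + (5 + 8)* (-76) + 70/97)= -63644053/4582202400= -0.01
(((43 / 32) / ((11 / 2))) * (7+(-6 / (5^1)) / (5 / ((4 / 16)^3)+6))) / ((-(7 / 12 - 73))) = 367779 / 15581170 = 0.02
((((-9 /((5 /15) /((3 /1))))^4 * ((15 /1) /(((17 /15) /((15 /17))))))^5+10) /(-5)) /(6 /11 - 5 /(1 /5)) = 142394083358755220424851717911628980590397951926328700503 /542302359220781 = 262573232326256651261641400000000000000000.00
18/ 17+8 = 9.06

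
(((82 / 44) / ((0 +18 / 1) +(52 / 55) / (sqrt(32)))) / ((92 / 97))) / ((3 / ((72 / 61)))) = 118116900 / 2749923493 - 775515 * sqrt(2) / 2749923493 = 0.04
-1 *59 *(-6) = 354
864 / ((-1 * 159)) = -288 / 53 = -5.43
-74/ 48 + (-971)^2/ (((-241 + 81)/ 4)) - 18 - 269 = -715787/ 30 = -23859.57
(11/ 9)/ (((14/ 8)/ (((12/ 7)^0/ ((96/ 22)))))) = 121/ 756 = 0.16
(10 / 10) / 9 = 1 / 9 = 0.11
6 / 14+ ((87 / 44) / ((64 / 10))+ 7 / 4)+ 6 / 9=93263 / 29568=3.15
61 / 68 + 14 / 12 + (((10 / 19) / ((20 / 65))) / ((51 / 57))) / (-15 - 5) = 803 / 408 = 1.97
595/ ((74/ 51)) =30345/ 74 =410.07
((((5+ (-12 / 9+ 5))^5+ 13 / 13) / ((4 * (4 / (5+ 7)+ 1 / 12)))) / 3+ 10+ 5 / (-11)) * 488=4776864.00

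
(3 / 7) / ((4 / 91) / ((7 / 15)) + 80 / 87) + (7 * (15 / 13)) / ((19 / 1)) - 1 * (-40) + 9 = 691711937 / 13876460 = 49.85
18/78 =3/13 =0.23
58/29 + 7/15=37/15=2.47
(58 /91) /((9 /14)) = 116 /117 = 0.99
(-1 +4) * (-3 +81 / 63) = -36 / 7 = -5.14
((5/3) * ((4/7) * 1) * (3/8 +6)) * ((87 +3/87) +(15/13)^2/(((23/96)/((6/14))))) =2998575430/5523427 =542.88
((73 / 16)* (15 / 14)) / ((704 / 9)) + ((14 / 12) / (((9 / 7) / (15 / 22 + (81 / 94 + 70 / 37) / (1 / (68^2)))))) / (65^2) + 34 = 1151134178092183 / 31283168716800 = 36.80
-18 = -18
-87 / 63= -1.38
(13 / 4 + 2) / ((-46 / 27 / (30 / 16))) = -8505 / 1472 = -5.78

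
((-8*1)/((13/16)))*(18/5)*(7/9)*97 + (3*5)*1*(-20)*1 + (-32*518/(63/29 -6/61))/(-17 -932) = -51632705468/17409405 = -2965.79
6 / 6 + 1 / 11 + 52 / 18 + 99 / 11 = 1285 / 99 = 12.98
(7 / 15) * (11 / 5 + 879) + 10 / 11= 340012 / 825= 412.14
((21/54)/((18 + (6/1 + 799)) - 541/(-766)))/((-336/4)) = -383/68143572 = -0.00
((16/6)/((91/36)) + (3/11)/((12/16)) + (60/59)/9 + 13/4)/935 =3388741/662641980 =0.01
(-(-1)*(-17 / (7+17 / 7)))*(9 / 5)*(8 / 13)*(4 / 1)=-5712 / 715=-7.99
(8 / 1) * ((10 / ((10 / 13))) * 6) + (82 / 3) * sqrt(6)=82 * sqrt(6) / 3 + 624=690.95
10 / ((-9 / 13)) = -130 / 9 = -14.44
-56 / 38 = -28 / 19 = -1.47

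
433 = 433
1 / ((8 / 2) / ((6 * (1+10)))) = 33 / 2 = 16.50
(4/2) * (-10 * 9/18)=-10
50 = 50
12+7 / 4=55 / 4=13.75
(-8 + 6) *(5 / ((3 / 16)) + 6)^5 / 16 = -1129900996 / 243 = -4649798.34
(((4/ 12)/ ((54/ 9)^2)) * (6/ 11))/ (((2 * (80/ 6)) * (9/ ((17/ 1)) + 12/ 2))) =17/ 586080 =0.00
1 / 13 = 0.08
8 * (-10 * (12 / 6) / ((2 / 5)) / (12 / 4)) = -400 / 3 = -133.33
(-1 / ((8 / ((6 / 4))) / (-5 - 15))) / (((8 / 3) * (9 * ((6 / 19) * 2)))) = 95 / 384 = 0.25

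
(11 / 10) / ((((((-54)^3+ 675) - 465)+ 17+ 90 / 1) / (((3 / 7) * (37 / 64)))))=-1221 / 704018560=-0.00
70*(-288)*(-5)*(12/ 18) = 67200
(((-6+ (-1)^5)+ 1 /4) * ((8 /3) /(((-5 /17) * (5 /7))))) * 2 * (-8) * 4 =-137088 /25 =-5483.52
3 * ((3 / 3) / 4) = 3 / 4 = 0.75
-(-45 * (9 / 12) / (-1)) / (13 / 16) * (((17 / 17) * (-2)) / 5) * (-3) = -648 / 13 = -49.85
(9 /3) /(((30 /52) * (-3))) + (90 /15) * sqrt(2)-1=-41 /15 + 6 * sqrt(2)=5.75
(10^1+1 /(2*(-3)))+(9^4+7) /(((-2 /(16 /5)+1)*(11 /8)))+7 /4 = 560979 /44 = 12749.52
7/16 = 0.44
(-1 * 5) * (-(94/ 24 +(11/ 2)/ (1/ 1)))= 565/ 12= 47.08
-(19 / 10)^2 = -3.61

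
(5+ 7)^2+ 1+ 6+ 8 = 159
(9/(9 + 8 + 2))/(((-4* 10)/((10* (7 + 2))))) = -81/76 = -1.07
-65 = -65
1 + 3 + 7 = 11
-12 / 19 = -0.63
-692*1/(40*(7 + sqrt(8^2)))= -173/150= -1.15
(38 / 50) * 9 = 171 / 25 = 6.84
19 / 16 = 1.19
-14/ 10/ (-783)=7/ 3915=0.00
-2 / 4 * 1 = -1 / 2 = -0.50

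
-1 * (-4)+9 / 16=73 / 16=4.56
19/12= 1.58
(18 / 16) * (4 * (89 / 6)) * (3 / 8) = 801 / 32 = 25.03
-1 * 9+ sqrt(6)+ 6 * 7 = sqrt(6)+ 33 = 35.45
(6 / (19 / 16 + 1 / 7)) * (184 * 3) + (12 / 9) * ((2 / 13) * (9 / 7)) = 33759480 / 13559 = 2489.82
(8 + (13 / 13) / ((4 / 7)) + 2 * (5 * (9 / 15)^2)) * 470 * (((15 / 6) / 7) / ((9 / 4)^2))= 83660 / 189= 442.65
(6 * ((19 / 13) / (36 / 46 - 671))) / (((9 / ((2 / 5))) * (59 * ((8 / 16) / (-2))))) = 6992 / 177349575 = 0.00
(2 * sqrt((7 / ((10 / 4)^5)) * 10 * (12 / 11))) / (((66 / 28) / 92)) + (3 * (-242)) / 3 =-172.97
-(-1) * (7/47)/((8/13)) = 0.24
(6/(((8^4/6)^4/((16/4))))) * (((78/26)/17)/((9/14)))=567/18691697672192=0.00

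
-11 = -11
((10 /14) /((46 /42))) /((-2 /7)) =-105 /46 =-2.28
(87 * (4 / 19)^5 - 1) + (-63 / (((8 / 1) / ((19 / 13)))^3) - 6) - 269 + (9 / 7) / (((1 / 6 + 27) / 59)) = -869360146720732971 / 3177998347736576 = -273.56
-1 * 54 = -54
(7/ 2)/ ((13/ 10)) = 35/ 13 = 2.69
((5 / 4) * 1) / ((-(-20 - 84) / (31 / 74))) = 155 / 30784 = 0.01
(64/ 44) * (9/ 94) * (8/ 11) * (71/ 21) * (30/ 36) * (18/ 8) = 25560/ 39809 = 0.64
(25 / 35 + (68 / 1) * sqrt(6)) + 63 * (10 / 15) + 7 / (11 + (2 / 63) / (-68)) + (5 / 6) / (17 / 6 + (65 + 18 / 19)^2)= 209.92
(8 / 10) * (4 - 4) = 0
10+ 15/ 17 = 185/ 17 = 10.88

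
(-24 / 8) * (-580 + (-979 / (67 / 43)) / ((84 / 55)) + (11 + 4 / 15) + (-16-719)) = 48263731 / 9380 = 5145.39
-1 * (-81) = 81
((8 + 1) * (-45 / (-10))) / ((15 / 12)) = 162 / 5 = 32.40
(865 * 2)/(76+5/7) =12110/537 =22.55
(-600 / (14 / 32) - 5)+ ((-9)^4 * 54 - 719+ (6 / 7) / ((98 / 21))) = 352198.76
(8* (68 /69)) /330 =0.02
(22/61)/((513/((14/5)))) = 308/156465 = 0.00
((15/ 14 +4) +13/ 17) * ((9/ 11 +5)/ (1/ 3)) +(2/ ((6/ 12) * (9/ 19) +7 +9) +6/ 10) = 414286619/ 4038265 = 102.59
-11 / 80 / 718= -11 / 57440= -0.00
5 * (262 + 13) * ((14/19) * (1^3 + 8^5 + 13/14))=630821125/19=33201111.84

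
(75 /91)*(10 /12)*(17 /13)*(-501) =-1064625 /2366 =-449.97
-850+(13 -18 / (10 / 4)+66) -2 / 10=-3892 / 5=-778.40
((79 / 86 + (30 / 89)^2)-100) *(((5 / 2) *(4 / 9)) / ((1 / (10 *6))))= -6741744100 / 1021809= -6597.85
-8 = -8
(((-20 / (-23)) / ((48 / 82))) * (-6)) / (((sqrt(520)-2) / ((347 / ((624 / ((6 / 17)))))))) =-71135 * sqrt(130) / 10491312-71135 / 10491312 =-0.08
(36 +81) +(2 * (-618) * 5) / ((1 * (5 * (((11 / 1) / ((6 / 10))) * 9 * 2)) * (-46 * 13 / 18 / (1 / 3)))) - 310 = -3173267 / 16445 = -192.96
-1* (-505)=505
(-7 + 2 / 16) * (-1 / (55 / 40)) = 5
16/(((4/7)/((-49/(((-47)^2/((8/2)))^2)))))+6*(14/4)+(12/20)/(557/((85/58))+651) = 8979187541440/427660122521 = 21.00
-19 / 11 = -1.73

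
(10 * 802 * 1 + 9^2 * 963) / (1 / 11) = 946253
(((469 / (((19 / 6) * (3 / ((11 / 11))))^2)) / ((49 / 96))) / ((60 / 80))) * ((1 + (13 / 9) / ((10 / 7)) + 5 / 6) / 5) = 4390912 / 568575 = 7.72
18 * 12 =216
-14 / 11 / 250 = -7 / 1375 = -0.01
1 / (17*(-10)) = -1 / 170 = -0.01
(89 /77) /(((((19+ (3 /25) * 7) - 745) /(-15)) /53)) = 589625 /465311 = 1.27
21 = 21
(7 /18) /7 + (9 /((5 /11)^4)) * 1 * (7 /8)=8303947 /45000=184.53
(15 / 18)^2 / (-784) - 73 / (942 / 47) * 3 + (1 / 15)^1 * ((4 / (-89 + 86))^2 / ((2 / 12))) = -75451907 / 7385280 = -10.22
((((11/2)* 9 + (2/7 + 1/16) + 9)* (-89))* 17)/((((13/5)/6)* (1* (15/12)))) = -2301273/14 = -164376.64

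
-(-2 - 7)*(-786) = -7074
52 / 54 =26 / 27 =0.96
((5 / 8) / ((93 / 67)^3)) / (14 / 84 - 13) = -1503815 / 82580652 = -0.02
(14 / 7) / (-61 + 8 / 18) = -18 / 545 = -0.03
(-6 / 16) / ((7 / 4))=-3 / 14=-0.21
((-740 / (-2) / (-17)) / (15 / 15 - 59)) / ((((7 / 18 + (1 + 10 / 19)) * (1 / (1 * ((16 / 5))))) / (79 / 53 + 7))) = 18221760 / 3422899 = 5.32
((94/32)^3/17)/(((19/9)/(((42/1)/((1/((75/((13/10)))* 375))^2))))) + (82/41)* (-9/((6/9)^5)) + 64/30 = 5820652923327432413/419228160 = 13884212652.43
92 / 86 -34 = -1416 / 43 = -32.93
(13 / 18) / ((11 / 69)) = 299 / 66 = 4.53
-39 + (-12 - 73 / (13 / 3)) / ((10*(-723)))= -244349 / 6266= -39.00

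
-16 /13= -1.23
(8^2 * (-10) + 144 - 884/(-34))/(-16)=235/8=29.38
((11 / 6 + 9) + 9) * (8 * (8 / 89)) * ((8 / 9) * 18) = 60928 / 267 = 228.19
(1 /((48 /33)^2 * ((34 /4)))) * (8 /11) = 11 /272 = 0.04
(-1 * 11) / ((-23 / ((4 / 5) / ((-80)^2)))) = 11 / 184000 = 0.00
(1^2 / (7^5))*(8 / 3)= 8 / 50421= 0.00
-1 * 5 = -5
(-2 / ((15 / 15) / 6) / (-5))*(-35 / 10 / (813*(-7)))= 2 / 1355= 0.00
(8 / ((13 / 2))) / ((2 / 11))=88 / 13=6.77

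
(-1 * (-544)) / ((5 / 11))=5984 / 5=1196.80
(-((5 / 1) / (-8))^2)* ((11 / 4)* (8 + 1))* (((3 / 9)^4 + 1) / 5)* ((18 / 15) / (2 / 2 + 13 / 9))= -123 / 128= -0.96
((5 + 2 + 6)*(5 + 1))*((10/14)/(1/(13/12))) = 845/14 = 60.36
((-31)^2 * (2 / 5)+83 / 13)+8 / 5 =5101 / 13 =392.38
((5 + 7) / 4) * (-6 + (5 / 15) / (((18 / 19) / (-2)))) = -181 / 9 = -20.11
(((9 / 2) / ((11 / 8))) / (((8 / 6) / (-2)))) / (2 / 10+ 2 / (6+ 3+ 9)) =-1215 / 77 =-15.78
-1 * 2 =-2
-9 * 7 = -63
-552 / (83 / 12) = -6624 / 83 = -79.81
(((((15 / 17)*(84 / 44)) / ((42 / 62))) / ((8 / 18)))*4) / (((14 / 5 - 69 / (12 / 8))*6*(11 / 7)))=-5425 / 98736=-0.05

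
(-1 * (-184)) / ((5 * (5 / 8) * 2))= 29.44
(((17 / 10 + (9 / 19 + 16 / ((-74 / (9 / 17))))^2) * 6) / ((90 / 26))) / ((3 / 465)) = 1052775964721 / 2142396015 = 491.40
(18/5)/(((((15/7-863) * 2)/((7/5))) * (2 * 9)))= -0.00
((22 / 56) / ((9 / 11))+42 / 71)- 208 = -3702361 / 17892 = -206.93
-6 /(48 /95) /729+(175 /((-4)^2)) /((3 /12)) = 255055 /5832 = 43.73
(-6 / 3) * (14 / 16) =-7 / 4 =-1.75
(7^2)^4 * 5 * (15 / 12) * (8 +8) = 576480100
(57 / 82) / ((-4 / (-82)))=57 / 4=14.25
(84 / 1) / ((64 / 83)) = 1743 / 16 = 108.94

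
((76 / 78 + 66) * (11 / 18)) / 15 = 14366 / 5265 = 2.73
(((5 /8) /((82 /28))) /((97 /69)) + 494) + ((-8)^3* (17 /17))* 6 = -2577.85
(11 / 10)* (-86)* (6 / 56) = -1419 / 140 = -10.14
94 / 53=1.77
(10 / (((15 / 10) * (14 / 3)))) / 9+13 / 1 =829 / 63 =13.16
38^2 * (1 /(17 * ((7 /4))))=5776 /119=48.54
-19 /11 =-1.73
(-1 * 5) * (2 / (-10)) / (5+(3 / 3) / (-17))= 17 / 84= 0.20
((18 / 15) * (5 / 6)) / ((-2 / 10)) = -5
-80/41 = -1.95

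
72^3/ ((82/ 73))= 13623552/ 41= 332281.76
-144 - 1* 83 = -227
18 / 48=3 / 8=0.38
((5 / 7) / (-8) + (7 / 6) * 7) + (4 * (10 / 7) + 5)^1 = 451 / 24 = 18.79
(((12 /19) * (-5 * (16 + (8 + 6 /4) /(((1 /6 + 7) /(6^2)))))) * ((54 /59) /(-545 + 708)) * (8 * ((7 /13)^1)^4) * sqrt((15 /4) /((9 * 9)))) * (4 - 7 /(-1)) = -104207241600 * sqrt(15) /224406318929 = -1.80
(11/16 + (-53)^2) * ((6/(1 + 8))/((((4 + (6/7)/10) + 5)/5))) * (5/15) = 291375/848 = 343.60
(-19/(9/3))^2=361/9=40.11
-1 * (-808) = 808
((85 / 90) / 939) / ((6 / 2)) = 17 / 50706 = 0.00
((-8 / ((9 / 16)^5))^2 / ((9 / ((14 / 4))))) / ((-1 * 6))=-123145302310912 / 94143178827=-1308.06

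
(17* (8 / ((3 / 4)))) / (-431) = -0.42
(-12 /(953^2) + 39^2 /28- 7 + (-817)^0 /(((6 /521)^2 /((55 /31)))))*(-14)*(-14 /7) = 95247928348396 /253390311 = 375894.12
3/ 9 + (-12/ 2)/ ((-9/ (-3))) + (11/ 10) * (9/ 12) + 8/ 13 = -353/ 1560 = -0.23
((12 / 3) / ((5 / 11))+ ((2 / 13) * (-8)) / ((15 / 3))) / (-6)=-278 / 195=-1.43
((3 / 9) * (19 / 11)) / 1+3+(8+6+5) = 745 / 33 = 22.58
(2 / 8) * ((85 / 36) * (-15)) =-425 / 48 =-8.85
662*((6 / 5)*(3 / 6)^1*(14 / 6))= 4634 / 5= 926.80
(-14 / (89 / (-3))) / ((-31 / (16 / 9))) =-224 / 8277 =-0.03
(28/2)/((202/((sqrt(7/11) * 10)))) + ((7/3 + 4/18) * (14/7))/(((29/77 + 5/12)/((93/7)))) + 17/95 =70 * sqrt(77)/1111 + 5973141/69635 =86.33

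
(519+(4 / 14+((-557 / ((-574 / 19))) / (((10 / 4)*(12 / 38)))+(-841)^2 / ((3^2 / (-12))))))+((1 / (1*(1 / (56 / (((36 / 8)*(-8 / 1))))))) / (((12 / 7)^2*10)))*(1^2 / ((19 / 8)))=-416295085373 / 441693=-942498.72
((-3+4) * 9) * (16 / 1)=144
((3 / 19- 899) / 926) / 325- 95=-271615914 / 2859025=-95.00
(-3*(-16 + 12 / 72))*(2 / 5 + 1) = 133 / 2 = 66.50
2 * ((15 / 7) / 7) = 30 / 49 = 0.61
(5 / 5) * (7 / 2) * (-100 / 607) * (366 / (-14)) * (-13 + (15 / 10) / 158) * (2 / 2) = -18780375 / 95906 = -195.82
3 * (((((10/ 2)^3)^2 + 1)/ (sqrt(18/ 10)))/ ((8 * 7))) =7813 * sqrt(5)/ 28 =623.94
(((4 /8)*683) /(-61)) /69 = -683 /8418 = -0.08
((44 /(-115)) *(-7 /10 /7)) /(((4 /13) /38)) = 2717 /575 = 4.73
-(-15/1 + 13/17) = 14.24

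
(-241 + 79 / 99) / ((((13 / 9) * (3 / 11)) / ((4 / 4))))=-609.74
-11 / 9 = -1.22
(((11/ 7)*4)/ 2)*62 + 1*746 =6586/ 7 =940.86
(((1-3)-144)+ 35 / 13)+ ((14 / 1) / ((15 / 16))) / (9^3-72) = -143.28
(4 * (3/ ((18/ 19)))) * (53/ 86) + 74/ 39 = 16273/ 1677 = 9.70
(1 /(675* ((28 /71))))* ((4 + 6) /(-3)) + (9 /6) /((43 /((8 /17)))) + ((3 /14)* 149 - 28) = 1164226 /296055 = 3.93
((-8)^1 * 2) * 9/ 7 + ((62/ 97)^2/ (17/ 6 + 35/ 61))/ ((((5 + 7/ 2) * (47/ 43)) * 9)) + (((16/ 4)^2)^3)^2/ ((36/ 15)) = 32004785199080864/ 4578334719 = 6990486.10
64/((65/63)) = 4032/65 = 62.03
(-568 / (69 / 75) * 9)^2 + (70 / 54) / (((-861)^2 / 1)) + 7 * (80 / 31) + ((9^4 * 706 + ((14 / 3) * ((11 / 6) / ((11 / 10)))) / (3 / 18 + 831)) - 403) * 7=14801614710889102124558 / 233845362237753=63296592.97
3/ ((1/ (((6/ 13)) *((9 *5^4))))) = 101250/ 13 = 7788.46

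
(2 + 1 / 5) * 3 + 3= 48 / 5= 9.60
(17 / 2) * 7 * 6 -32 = 325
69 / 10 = 6.90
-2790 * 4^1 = -11160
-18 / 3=-6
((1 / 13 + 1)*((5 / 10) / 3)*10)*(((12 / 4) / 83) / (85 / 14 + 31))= 980 / 560001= 0.00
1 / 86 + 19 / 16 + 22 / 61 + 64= 2751413 / 41968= 65.56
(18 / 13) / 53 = 18 / 689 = 0.03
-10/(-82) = 5/41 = 0.12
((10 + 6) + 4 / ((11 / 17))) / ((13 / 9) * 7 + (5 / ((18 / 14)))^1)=122 / 77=1.58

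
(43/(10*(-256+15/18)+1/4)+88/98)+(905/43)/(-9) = -846149497/580590171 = -1.46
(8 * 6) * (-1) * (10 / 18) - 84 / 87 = -2404 / 87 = -27.63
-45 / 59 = -0.76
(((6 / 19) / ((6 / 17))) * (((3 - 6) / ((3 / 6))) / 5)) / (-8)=0.13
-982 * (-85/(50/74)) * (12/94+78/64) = 125079795/752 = 166329.51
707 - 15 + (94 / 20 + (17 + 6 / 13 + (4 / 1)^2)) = 94921 / 130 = 730.16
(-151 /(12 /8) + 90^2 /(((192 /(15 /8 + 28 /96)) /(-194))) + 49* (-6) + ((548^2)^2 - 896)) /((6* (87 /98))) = 212109177419209 /12528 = 16930809180.97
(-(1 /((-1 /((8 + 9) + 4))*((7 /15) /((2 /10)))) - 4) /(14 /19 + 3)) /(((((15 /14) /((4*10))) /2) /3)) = 55328 /71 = 779.27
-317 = -317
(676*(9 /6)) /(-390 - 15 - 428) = -1014 /833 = -1.22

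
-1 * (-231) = 231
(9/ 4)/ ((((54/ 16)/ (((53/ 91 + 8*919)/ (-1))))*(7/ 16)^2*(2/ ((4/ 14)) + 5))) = -85642880/ 40131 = -2134.08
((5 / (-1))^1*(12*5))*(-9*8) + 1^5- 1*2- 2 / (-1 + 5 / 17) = 21601.83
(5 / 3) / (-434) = -0.00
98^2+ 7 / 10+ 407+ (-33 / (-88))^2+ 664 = 3416269 / 320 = 10675.84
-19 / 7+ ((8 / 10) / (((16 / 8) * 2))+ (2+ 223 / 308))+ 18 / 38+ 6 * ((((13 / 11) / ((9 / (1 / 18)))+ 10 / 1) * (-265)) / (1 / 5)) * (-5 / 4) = 19641512636 / 197505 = 99448.18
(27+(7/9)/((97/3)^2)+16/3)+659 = 19514287/28227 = 691.33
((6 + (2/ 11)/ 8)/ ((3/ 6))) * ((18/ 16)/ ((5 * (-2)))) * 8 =-477/ 44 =-10.84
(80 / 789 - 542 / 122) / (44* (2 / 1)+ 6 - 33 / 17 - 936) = 3551963 / 690506763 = 0.01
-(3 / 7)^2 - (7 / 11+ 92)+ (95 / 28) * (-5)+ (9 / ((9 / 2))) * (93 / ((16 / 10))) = 3485 / 539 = 6.47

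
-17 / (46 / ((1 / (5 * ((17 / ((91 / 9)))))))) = -91 / 2070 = -0.04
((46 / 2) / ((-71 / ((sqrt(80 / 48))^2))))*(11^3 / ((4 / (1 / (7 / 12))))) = -153065 / 497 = -307.98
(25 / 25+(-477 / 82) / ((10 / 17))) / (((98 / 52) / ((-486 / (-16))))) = -23025951 / 160720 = -143.27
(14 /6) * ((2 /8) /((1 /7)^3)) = 2401 /12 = 200.08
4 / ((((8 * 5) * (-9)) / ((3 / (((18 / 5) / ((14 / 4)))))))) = -0.03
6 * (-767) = -4602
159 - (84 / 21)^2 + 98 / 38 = 2766 / 19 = 145.58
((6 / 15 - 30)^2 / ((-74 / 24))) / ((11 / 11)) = -7104 / 25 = -284.16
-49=-49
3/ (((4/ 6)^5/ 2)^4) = 10460353203/ 65536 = 159612.32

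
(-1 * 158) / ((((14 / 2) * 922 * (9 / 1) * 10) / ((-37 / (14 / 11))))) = 32153 / 4066020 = 0.01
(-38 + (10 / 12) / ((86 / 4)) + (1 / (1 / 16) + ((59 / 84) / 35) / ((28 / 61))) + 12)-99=-128513961 / 1179920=-108.92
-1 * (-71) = 71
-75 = -75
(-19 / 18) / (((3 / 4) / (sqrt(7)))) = -38 * sqrt(7) / 27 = -3.72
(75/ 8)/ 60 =5/ 32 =0.16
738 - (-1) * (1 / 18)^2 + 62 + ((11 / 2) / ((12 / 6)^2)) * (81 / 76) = 801.47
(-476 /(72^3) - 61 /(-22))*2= 2844707 /513216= 5.54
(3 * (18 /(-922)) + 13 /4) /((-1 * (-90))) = 1177 /33192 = 0.04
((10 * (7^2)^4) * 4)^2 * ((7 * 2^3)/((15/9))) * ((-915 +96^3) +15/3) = 1579045606312375403381760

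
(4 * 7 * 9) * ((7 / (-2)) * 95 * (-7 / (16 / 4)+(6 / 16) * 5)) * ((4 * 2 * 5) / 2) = -209475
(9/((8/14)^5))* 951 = 143851113/1024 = 140479.60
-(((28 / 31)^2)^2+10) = -10.67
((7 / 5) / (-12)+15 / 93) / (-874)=-83 / 1625640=-0.00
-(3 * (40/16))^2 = -225/4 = -56.25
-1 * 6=-6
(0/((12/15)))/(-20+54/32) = 0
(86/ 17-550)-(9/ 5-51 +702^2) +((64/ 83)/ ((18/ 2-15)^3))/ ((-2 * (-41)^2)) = -157957184213498/ 320205285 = -493299.74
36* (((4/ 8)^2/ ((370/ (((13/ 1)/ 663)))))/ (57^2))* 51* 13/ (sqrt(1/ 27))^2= 351/ 133570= 0.00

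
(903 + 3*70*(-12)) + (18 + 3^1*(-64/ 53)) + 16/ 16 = -84886/ 53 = -1601.62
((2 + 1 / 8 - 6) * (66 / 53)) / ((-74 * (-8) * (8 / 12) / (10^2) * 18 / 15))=-127875 / 125504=-1.02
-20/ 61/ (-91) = 20/ 5551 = 0.00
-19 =-19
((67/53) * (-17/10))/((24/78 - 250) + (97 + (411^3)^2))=-14807/33210097694120339240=-0.00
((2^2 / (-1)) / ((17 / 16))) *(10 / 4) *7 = -1120 / 17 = -65.88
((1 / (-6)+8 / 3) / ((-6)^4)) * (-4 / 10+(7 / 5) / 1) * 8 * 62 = 0.96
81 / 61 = 1.33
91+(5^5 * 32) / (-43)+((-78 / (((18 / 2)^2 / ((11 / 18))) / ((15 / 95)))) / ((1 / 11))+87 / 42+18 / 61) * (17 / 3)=-377571501679 / 169545474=-2226.96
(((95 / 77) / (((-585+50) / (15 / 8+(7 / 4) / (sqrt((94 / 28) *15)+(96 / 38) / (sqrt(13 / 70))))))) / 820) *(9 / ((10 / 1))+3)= 741 *(48412+10080 *sqrt(910)+3705 *sqrt(9870)) / (540478400 *(-247 *sqrt(9870)- 672 *sqrt(910)))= -0.00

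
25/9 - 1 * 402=-399.22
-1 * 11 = -11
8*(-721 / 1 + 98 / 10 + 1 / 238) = -3385292 / 595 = -5689.57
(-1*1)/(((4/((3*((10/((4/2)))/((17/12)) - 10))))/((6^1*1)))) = 495/17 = 29.12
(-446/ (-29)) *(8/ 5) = 3568/ 145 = 24.61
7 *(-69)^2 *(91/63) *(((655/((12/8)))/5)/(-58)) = -6306209/87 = -72485.16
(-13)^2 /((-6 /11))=-1859 /6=-309.83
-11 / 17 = -0.65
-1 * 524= -524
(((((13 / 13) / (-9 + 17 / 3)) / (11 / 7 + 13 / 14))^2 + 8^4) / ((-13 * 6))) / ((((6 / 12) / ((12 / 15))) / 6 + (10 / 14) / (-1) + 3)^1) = -143360504 / 6524375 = -21.97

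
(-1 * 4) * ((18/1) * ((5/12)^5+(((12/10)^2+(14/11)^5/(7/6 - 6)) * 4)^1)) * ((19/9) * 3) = -1660978005515033/1210588156800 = -1372.04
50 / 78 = 25 / 39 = 0.64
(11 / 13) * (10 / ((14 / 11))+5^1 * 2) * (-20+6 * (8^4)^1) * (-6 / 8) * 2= -7235250 / 13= -556557.69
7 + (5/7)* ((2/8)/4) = 789/112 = 7.04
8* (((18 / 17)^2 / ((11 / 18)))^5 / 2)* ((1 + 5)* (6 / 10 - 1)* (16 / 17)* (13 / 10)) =-244.07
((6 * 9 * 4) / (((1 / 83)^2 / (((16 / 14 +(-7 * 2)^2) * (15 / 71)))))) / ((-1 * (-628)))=7700524200 / 78029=98687.98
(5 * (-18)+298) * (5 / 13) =80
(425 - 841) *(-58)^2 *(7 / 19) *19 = -9795968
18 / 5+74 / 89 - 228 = -99488 / 445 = -223.57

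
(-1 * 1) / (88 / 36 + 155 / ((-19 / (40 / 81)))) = 1539 / 2438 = 0.63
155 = 155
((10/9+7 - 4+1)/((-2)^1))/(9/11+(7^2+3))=-253/5229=-0.05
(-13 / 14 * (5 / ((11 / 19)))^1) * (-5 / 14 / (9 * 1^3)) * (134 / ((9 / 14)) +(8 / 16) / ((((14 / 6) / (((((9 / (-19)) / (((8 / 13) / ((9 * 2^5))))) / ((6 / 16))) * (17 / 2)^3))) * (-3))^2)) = 17396572630704475 / 40646529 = 427996511.85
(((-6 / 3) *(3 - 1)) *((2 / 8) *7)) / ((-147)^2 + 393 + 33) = -7 / 22035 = -0.00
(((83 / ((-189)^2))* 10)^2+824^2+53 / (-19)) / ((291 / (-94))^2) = 70847.15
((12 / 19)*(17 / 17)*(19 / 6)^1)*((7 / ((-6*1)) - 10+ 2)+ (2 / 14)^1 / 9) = -1153 / 63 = -18.30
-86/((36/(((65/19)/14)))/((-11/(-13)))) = -2365/4788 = -0.49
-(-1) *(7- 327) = -320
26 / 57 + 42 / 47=3616 / 2679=1.35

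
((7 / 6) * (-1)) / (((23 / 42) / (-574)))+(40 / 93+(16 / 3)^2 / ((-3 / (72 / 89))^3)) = 1222.74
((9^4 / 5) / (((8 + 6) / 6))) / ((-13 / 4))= -78732 / 455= -173.04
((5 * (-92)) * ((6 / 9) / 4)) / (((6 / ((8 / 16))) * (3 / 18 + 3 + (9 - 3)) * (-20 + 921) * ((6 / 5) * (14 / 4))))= -115 / 624393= -0.00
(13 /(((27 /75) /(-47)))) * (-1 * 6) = 30550 /3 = 10183.33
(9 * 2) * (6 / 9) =12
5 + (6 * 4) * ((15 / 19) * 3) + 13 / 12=14347 / 228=62.93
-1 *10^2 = -100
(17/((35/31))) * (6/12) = 527/70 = 7.53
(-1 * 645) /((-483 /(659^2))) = 93370415 /161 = 579940.47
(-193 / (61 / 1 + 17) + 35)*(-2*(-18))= 1170.92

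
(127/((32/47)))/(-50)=-5969/1600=-3.73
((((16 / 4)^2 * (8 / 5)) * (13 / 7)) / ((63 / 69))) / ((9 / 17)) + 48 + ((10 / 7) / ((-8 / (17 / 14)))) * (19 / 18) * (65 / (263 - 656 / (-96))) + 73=18789133253 / 85677480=219.30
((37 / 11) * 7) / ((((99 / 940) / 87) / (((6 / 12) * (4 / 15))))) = 2824136 / 1089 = 2593.33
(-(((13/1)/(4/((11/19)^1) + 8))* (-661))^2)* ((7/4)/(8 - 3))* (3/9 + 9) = -437795278921/403440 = -1085155.86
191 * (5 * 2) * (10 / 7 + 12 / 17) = 485140 / 119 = 4076.81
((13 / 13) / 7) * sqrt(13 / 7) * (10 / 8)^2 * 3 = 75 * sqrt(91) / 784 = 0.91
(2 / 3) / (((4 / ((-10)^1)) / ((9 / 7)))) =-15 / 7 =-2.14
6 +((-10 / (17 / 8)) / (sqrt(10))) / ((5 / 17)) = 6 -8 * sqrt(10) / 5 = 0.94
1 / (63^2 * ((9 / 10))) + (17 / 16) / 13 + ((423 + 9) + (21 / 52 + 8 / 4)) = 3228216013 / 7429968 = 434.49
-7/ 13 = -0.54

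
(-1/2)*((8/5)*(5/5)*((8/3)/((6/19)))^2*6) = -46208/135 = -342.28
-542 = -542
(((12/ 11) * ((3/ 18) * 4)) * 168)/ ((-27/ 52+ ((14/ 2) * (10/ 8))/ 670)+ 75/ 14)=65554944/ 2602721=25.19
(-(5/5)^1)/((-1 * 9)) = 1/9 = 0.11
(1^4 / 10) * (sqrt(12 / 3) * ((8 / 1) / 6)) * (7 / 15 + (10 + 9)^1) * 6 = 2336 / 75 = 31.15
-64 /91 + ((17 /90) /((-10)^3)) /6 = -34561547 /49140000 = -0.70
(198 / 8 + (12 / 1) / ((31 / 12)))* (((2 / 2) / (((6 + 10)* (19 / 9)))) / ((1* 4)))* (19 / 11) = 32805 / 87296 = 0.38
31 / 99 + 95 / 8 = 9653 / 792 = 12.19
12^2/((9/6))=96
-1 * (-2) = 2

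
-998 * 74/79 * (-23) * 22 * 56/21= 298952896/237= 1261404.62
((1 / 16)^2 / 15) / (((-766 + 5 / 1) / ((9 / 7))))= -3 / 6818560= -0.00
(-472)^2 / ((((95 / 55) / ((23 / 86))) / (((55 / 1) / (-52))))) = -36484.79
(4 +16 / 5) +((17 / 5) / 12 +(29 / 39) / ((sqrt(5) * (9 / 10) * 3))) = 58 * sqrt(5) / 1053 +449 / 60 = 7.61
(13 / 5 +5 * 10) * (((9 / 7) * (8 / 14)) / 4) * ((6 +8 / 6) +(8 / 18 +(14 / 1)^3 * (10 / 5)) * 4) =10396390 / 49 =212171.22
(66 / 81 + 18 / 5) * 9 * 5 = 596 / 3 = 198.67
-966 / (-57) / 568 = 0.03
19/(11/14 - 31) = -266/423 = -0.63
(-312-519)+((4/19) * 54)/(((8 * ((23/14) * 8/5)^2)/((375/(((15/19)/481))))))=390693291/8464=46159.42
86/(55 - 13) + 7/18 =307/126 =2.44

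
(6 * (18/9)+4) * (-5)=-80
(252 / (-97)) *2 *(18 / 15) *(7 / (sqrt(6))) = -3528 *sqrt(6) / 485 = -17.82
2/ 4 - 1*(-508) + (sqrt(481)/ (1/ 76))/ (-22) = 1017/ 2 - 38*sqrt(481)/ 11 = 432.74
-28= -28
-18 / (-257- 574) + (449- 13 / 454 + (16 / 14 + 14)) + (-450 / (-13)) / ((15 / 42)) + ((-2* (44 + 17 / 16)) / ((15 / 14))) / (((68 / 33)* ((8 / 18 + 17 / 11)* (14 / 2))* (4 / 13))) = 3382087281485327 / 6132141171520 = 551.53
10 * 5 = 50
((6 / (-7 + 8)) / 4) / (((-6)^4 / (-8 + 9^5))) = 59041 / 864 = 68.33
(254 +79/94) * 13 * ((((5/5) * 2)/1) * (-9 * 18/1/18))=-2802735/47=-59632.66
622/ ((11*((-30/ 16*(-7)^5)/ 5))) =4976/ 554631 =0.01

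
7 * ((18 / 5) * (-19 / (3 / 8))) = -6384 / 5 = -1276.80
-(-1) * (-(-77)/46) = 77/46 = 1.67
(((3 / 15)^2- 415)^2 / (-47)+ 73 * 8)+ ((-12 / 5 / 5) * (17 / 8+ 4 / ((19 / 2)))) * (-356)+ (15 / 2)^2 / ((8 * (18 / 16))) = -5890084851 / 2232500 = -2638.34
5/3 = 1.67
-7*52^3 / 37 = -984256 / 37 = -26601.51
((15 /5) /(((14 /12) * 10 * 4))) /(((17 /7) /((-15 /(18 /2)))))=-3 /68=-0.04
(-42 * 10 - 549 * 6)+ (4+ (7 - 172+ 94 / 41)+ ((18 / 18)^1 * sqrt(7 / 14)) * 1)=-158781 / 41+ sqrt(2) / 2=-3872.00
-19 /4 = -4.75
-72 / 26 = -36 / 13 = -2.77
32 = 32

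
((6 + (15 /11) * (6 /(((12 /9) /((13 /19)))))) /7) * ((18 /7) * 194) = 151902 /209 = 726.80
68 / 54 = 34 / 27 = 1.26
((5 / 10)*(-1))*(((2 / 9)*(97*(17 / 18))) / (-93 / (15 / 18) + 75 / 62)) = 15035 / 163053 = 0.09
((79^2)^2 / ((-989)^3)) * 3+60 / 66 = 8388264017 / 10640978359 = 0.79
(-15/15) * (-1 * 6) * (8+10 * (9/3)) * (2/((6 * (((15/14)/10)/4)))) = 2837.33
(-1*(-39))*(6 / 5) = 234 / 5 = 46.80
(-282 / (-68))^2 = 19881 / 1156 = 17.20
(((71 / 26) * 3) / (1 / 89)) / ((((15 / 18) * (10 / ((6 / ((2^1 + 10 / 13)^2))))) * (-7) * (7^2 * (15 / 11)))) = -903617 / 6174000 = -0.15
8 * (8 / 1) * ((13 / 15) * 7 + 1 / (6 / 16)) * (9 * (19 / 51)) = 159296 / 85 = 1874.07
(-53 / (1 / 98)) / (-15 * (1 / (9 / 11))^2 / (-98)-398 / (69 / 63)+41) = 316096452 / 19606175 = 16.12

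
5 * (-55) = -275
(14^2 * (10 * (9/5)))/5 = 3528/5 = 705.60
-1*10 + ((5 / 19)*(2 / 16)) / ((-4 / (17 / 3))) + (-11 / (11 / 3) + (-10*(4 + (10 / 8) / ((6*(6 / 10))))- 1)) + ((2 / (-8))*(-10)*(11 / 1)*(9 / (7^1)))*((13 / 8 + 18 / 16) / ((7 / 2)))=-7973647 / 268128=-29.74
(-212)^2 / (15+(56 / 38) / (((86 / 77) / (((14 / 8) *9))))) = 73438496 / 58467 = 1256.07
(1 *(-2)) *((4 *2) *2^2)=-64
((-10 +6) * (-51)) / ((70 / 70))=204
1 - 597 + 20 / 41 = -24416 / 41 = -595.51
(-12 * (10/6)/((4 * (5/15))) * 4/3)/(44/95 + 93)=-1900/8879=-0.21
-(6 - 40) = 34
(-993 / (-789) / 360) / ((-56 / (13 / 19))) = -4303 / 100739520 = -0.00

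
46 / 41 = 1.12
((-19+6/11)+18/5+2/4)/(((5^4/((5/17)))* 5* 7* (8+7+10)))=-1579/204531250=-0.00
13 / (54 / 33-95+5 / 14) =-2002 / 14323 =-0.14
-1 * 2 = -2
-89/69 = -1.29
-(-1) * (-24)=-24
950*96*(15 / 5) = 273600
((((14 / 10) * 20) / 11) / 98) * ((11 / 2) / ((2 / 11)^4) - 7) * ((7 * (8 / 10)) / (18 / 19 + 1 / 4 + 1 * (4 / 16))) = 3055713 / 6050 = 505.08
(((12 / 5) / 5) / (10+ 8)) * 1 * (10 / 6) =2 / 45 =0.04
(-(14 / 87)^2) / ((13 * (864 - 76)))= -0.00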